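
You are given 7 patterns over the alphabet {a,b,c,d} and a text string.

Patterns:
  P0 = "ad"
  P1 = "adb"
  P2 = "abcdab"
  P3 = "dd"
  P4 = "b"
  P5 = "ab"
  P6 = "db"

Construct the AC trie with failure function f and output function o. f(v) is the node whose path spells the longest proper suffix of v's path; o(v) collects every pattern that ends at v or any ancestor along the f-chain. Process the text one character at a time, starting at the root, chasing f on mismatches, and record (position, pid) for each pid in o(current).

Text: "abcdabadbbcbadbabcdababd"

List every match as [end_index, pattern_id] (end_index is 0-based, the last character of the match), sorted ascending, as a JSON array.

Build automaton:
Trie nodes:
  0='ε' goto a→1 b→11 d→9
  1='a' goto b→4 d→2
  2='ad' goto b→3  [P0 ends]
  3='adb' goto ·  [P1 ends]
  4='ab' goto c→5  [P5 ends]
  5='abc' goto d→6
  6='abcd' goto a→7
  7='abcda' goto b→8
  8='abcdab' goto ·  [P2 ends]
  9='d' goto b→12 d→10
  10='dd' goto ·  [P3 ends]
  11='b' goto ·  [P4 ends]
  12='db' goto ·  [P6 ends]

BFS fail/out derivation:
  n1('a'): parent n0 fail=0; on 'a' 0 → fail=0;  out ∅∪∅=∅
  n9('d'): parent n0 fail=0; on 'd' 0 → fail=0;  out ∅∪∅=∅
  n11('b'): parent n0 fail=0; on 'b' 0 → fail=0;  out {4}∪∅={4}
  n2('ad'): parent n1 fail=0; on 'd' 0 → fail=9;  out {0}∪∅={0}
  n4('ab'): parent n1 fail=0; on 'b' 0 → fail=11;  out {5}∪{4}={4,5}
  n10('dd'): parent n9 fail=0; on 'd' 0 → fail=9;  out {3}∪∅={3}
  n12('db'): parent n9 fail=0; on 'b' 0 → fail=11;  out {6}∪{4}={4,6}
  n3('adb'): parent n2 fail=9; on 'b' 9 → fail=12;  out {1}∪{4,6}={1,4,6}
  n5('abc'): parent n4 fail=11; on 'c' 11→0 → fail=0;  out ∅∪∅=∅
  n6('abcd'): parent n5 fail=0; on 'd' 0 → fail=9;  out ∅∪∅=∅
  n7('abcda'): parent n6 fail=9; on 'a' 9→0 → fail=1;  out ∅∪∅=∅
  n8('abcdab'): parent n7 fail=1; on 'b' 1 → fail=4;  out {2}∪{4,5}={2,4,5}

Scan:
[0] read 'a'  n0⇒n1
[1] read 'b'  n1⇒n4  → match P4@[1:1],P5@[0:1]
[2] read 'c'  n4⇒n5
[3] read 'd'  n5⇒n6
[4] read 'a'  n6⇒n7
[5] read 'b'  n7⇒n8  → match P2@[0:5],P4@[5:5],P5@[4:5]
[6] read 'a'  n8⇒n1 ·f
[7] read 'd'  n1⇒n2  → match P0@[6:7]
[8] read 'b'  n2⇒n3  → match P1@[6:8],P4@[8:8],P6@[7:8]
[9] read 'b'  n3⇒n11 ·f  → match P4@[9:9]
[10] read 'c'  n11⇒n0 ·f
[11] read 'b'  n0⇒n11  → match P4@[11:11]
[12] read 'a'  n11⇒n1 ·f
[13] read 'd'  n1⇒n2  → match P0@[12:13]
[14] read 'b'  n2⇒n3  → match P1@[12:14],P4@[14:14],P6@[13:14]
[15] read 'a'  n3⇒n1 ·f
[16] read 'b'  n1⇒n4  → match P4@[16:16],P5@[15:16]
[17] read 'c'  n4⇒n5
[18] read 'd'  n5⇒n6
[19] read 'a'  n6⇒n7
[20] read 'b'  n7⇒n8  → match P2@[15:20],P4@[20:20],P5@[19:20]
[21] read 'a'  n8⇒n1 ·f
[22] read 'b'  n1⇒n4  → match P4@[22:22],P5@[21:22]
[23] read 'd'  n4⇒n9 ·f

Result: [[1,4],[1,5],[5,2],[5,4],[5,5],[7,0],[8,1],[8,4],[8,6],[9,4],[11,4],[13,0],[14,1],[14,4],[14,6],[16,4],[16,5],[20,2],[20,4],[20,5],[22,4],[22,5]]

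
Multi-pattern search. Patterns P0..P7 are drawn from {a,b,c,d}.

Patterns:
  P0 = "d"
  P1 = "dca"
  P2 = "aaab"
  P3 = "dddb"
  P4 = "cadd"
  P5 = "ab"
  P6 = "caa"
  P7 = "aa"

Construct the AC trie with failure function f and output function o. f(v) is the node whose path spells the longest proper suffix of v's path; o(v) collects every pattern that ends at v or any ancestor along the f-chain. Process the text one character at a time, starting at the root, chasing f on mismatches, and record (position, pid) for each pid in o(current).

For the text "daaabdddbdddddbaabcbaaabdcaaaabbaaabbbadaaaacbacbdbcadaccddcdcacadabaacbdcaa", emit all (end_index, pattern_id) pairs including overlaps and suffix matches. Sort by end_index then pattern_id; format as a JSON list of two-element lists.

Construct AC machine:
Trie nodes:
  n0 'ε': a→4 c→11 d→1
  n1 'd': c→2 d→8  [P0 ends]
  n2 'dc': a→3
  n3 'dca': ·  [P1 ends]
  n4 'a': a→5 b→15
  n5 'aa': a→6  [P7 ends]
  n6 'aaa': b→7
  n7 'aaab': ·  [P2 ends]
  n8 'dd': d→9
  n9 'ddd': b→10
  n10 'dddb': ·  [P3 ends]
  n11 'c': a→12
  n12 'ca': a→16 d→13
  n13 'cad': d→14
  n14 'cadd': ·  [P4 ends]
  n15 'ab': ·  [P5 ends]
  n16 'caa': ·  [P6 ends]

BFS fail/out derivation:
  n1('d'): parent n0 fail=0; on 'd' 0 → fail=0;  out {0}∪∅={0}
  n4('a'): parent n0 fail=0; on 'a' 0 → fail=0;  out ∅∪∅=∅
  n11('c'): parent n0 fail=0; on 'c' 0 → fail=0;  out ∅∪∅=∅
  n2('dc'): parent n1 fail=0; on 'c' 0 → fail=11;  out ∅∪∅=∅
  n5('aa'): parent n4 fail=0; on 'a' 0 → fail=4;  out {7}∪∅={7}
  n8('dd'): parent n1 fail=0; on 'd' 0 → fail=1;  out ∅∪{0}={0}
  n12('ca'): parent n11 fail=0; on 'a' 0 → fail=4;  out ∅∪∅=∅
  n15('ab'): parent n4 fail=0; on 'b' 0 → fail=0;  out {5}∪∅={5}
  n3('dca'): parent n2 fail=11; on 'a' 11 → fail=12;  out {1}∪∅={1}
  n6('aaa'): parent n5 fail=4; on 'a' 4 → fail=5;  out ∅∪{7}={7}
  n9('ddd'): parent n8 fail=1; on 'd' 1 → fail=8;  out ∅∪{0}={0}
  n13('cad'): parent n12 fail=4; on 'd' 4→0 → fail=1;  out ∅∪{0}={0}
  n16('caa'): parent n12 fail=4; on 'a' 4 → fail=5;  out {6}∪{7}={6,7}
  n7('aaab'): parent n6 fail=5; on 'b' 5→4 → fail=15;  out {2}∪{5}={2,5}
  n10('dddb'): parent n9 fail=8; on 'b' 8→1→0 → fail=0;  out {3}∪∅={3}
  n14('cadd'): parent n13 fail=1; on 'd' 1 → fail=8;  out {4}∪{0}={0,4}

Scan:
i=0 'd': node 0→1  → match P0@[0:0]
i=1 'a': node 1→4 ·f
i=2 'a': node 4→5  → match P7@[1:2]
i=3 'a': node 5→6  → match P7@[2:3]
i=4 'b': node 6→7  → match P2@[1:4],P5@[3:4]
i=5 'd': node 7→1 ·f  → match P0@[5:5]
i=6 'd': node 1→8  → match P0@[6:6]
i=7 'd': node 8→9  → match P0@[7:7]
i=8 'b': node 9→10  → match P3@[5:8]
i=9 'd': node 10→1 ·f  → match P0@[9:9]
i=10 'd': node 1→8  → match P0@[10:10]
i=11 'd': node 8→9  → match P0@[11:11]
i=12 'd': node 9→9 ·f  → match P0@[12:12]
i=13 'd': node 9→9 ·f  → match P0@[13:13]
i=14 'b': node 9→10  → match P3@[11:14]
i=15 'a': node 10→4 ·f
i=16 'a': node 4→5  → match P7@[15:16]
i=17 'b': node 5→15 ·f  → match P5@[16:17]
i=18 'c': node 15→11 ·f
i=19 'b': node 11→0 ·f
i=20 'a': node 0→4
i=21 'a': node 4→5  → match P7@[20:21]
i=22 'a': node 5→6  → match P7@[21:22]
i=23 'b': node 6→7  → match P2@[20:23],P5@[22:23]
i=24 'd': node 7→1 ·f  → match P0@[24:24]
i=25 'c': node 1→2
i=26 'a': node 2→3  → match P1@[24:26]
i=27 'a': node 3→16 ·f  → match P6@[25:27],P7@[26:27]
i=28 'a': node 16→6 ·f  → match P7@[27:28]
i=29 'a': node 6→6 ·f  → match P7@[28:29]
i=30 'b': node 6→7  → match P2@[27:30],P5@[29:30]
i=31 'b': node 7→0 ·f
i=32 'a': node 0→4
i=33 'a': node 4→5  → match P7@[32:33]
i=34 'a': node 5→6  → match P7@[33:34]
i=35 'b': node 6→7  → match P2@[32:35],P5@[34:35]
i=36 'b': node 7→0 ·f
i=37 'b': node 0→0
i=38 'a': node 0→4
i=39 'd': node 4→1 ·f  → match P0@[39:39]
i=40 'a': node 1→4 ·f
i=41 'a': node 4→5  → match P7@[40:41]
i=42 'a': node 5→6  → match P7@[41:42]
i=43 'a': node 6→6 ·f  → match P7@[42:43]
i=44 'c': node 6→11 ·f
i=45 'b': node 11→0 ·f
i=46 'a': node 0→4
i=47 'c': node 4→11 ·f
i=48 'b': node 11→0 ·f
i=49 'd': node 0→1  → match P0@[49:49]
i=50 'b': node 1→0 ·f
i=51 'c': node 0→11
i=52 'a': node 11→12
i=53 'd': node 12→13  → match P0@[53:53]
i=54 'a': node 13→4 ·f
i=55 'c': node 4→11 ·f
i=56 'c': node 11→11 ·f
i=57 'd': node 11→1 ·f  → match P0@[57:57]
i=58 'd': node 1→8  → match P0@[58:58]
i=59 'c': node 8→2 ·f
i=60 'd': node 2→1 ·f  → match P0@[60:60]
i=61 'c': node 1→2
i=62 'a': node 2→3  → match P1@[60:62]
i=63 'c': node 3→11 ·f
i=64 'a': node 11→12
i=65 'd': node 12→13  → match P0@[65:65]
i=66 'a': node 13→4 ·f
i=67 'b': node 4→15  → match P5@[66:67]
i=68 'a': node 15→4 ·f
i=69 'a': node 4→5  → match P7@[68:69]
i=70 'c': node 5→11 ·f
i=71 'b': node 11→0 ·f
i=72 'd': node 0→1  → match P0@[72:72]
i=73 'c': node 1→2
i=74 'a': node 2→3  → match P1@[72:74]
i=75 'a': node 3→16 ·f  → match P6@[73:75],P7@[74:75]

All matches (sorted): [[0,0],[2,7],[3,7],[4,2],[4,5],[5,0],[6,0],[7,0],[8,3],[9,0],[10,0],[11,0],[12,0],[13,0],[14,3],[16,7],[17,5],[21,7],[22,7],[23,2],[23,5],[24,0],[26,1],[27,6],[27,7],[28,7],[29,7],[30,2],[30,5],[33,7],[34,7],[35,2],[35,5],[39,0],[41,7],[42,7],[43,7],[49,0],[53,0],[57,0],[58,0],[60,0],[62,1],[65,0],[67,5],[69,7],[72,0],[74,1],[75,6],[75,7]]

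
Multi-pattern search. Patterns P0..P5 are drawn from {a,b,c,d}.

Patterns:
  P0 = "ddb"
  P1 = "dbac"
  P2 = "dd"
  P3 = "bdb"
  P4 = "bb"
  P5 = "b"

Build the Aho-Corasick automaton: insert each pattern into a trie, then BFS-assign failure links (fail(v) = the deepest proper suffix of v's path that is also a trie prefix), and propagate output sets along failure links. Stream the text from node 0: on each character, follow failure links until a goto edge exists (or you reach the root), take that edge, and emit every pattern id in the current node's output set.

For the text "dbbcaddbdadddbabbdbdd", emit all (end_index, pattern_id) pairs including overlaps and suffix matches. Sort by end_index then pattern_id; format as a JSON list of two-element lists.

Build automaton:
Trie nodes:
  0='ε' goto b→7 d→1
  1='d' goto b→4 d→2
  2='dd' goto b→3  ←P2
  3='ddb' goto ·  ←P0
  4='db' goto a→5
  5='dba' goto c→6
  6='dbac' goto ·  ←P1
  7='b' goto b→10 d→8  ←P5
  8='bd' goto b→9
  9='bdb' goto ·  ←P3
  10='bb' goto ·  ←P4

BFS fail/out derivation:
  fail(1) 'd': from fail(0)=0 chase 'd': 0 ⇒ 0;  out=∅∪out(0)=∅
  fail(7) 'b': from fail(0)=0 chase 'b': 0 ⇒ 0;  out={5}∪out(0)={5}
  fail(2) 'dd': from fail(1)=0 chase 'd': 0 ⇒ 1;  out={2}∪out(1)={2}
  fail(4) 'db': from fail(1)=0 chase 'b': 0 ⇒ 7;  out=∅∪out(7)={5}
  fail(8) 'bd': from fail(7)=0 chase 'd': 0 ⇒ 1;  out=∅∪out(1)=∅
  fail(10) 'bb': from fail(7)=0 chase 'b': 0 ⇒ 7;  out={4}∪out(7)={4,5}
  fail(3) 'ddb': from fail(2)=1 chase 'b': 1 ⇒ 4;  out={0}∪out(4)={0,5}
  fail(5) 'dba': from fail(4)=7 chase 'a': 7→0 ⇒ 0;  out=∅∪out(0)=∅
  fail(9) 'bdb': from fail(8)=1 chase 'b': 1 ⇒ 4;  out={3}∪out(4)={3,5}
  fail(6) 'dbac': from fail(5)=0 chase 'c': 0 ⇒ 0;  out={1}∪out(0)={1}

Run:
pos 0 'd': at 1
pos 1 'b': at 4  → match P5@[1:1]
pos 2 'b': at 10 ·f  → match P4@[1:2],P5@[2:2]
pos 3 'c': at 0 ·f
pos 4 'a': at 0
pos 5 'd': at 1
pos 6 'd': at 2  → match P2@[5:6]
pos 7 'b': at 3  → match P0@[5:7],P5@[7:7]
pos 8 'd': at 8 ·f
pos 9 'a': at 0 ·f
pos 10 'd': at 1
pos 11 'd': at 2  → match P2@[10:11]
pos 12 'd': at 2 ·f  → match P2@[11:12]
pos 13 'b': at 3  → match P0@[11:13],P5@[13:13]
pos 14 'a': at 5 ·f
pos 15 'b': at 7 ·f  → match P5@[15:15]
pos 16 'b': at 10  → match P4@[15:16],P5@[16:16]
pos 17 'd': at 8 ·f
pos 18 'b': at 9  → match P3@[16:18],P5@[18:18]
pos 19 'd': at 8 ·f
pos 20 'd': at 2 ·f  → match P2@[19:20]

Matches: [[1,5],[2,4],[2,5],[6,2],[7,0],[7,5],[11,2],[12,2],[13,0],[13,5],[15,5],[16,4],[16,5],[18,3],[18,5],[20,2]]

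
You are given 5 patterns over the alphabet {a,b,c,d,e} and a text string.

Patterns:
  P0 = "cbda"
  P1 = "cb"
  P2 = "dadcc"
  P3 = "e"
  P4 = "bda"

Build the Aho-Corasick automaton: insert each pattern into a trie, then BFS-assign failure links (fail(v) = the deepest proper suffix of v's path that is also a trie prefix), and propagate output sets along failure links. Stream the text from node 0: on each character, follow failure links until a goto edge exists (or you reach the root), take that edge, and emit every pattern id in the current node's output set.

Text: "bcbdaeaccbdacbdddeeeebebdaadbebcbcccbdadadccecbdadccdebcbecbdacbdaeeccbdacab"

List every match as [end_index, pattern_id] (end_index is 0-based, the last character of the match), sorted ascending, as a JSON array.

Build:
Trie (insert patterns):
  0='ε' goto b→11 c→1 d→5 e→10
  1='c' goto b→2
  2='cb' goto d→3  [P1 ends]
  3='cbd' goto a→4
  4='cbda' goto ·  [P0 ends]
  5='d' goto a→6
  6='da' goto d→7
  7='dad' goto c→8
  8='dadc' goto c→9
  9='dadcc' goto ·  [P2 ends]
  10='e' goto ·  [P3 ends]
  11='b' goto d→12
  12='bd' goto a→13
  13='bda' goto ·  [P4 ends]

BFS fail/out derivation:
  n1('c'): parent n0 fail=0; on 'c' 0 → fail=0;  out ∅∪∅=∅
  n5('d'): parent n0 fail=0; on 'd' 0 → fail=0;  out ∅∪∅=∅
  n10('e'): parent n0 fail=0; on 'e' 0 → fail=0;  out {3}∪∅={3}
  n11('b'): parent n0 fail=0; on 'b' 0 → fail=0;  out ∅∪∅=∅
  n2('cb'): parent n1 fail=0; on 'b' 0 → fail=11;  out {1}∪∅={1}
  n6('da'): parent n5 fail=0; on 'a' 0 → fail=0;  out ∅∪∅=∅
  n12('bd'): parent n11 fail=0; on 'd' 0 → fail=5;  out ∅∪∅=∅
  n3('cbd'): parent n2 fail=11; on 'd' 11 → fail=12;  out ∅∪∅=∅
  n7('dad'): parent n6 fail=0; on 'd' 0 → fail=5;  out ∅∪∅=∅
  n13('bda'): parent n12 fail=5; on 'a' 5 → fail=6;  out {4}∪∅={4}
  n4('cbda'): parent n3 fail=12; on 'a' 12 → fail=13;  out {0}∪{4}={0,4}
  n8('dadc'): parent n7 fail=5; on 'c' 5→0 → fail=1;  out ∅∪∅=∅
  n9('dadcc'): parent n8 fail=1; on 'c' 1→0 → fail=1;  out {2}∪∅={2}

Scan:
[0] read 'b'  n0⇒n11
[1] read 'c'  n11⇒n1 ·f
[2] read 'b'  n1⇒n2  → match P1@[1:2]
[3] read 'd'  n2⇒n3
[4] read 'a'  n3⇒n4  → match P0@[1:4],P4@[2:4]
[5] read 'e'  n4⇒n10 ·f  → match P3@[5:5]
[6] read 'a'  n10⇒n0 ·f
[7] read 'c'  n0⇒n1
[8] read 'c'  n1⇒n1 ·f
[9] read 'b'  n1⇒n2  → match P1@[8:9]
[10] read 'd'  n2⇒n3
[11] read 'a'  n3⇒n4  → match P0@[8:11],P4@[9:11]
[12] read 'c'  n4⇒n1 ·f
[13] read 'b'  n1⇒n2  → match P1@[12:13]
[14] read 'd'  n2⇒n3
[15] read 'd'  n3⇒n5 ·f
[16] read 'd'  n5⇒n5 ·f
[17] read 'e'  n5⇒n10 ·f  → match P3@[17:17]
[18] read 'e'  n10⇒n10 ·f  → match P3@[18:18]
[19] read 'e'  n10⇒n10 ·f  → match P3@[19:19]
[20] read 'e'  n10⇒n10 ·f  → match P3@[20:20]
[21] read 'b'  n10⇒n11 ·f
[22] read 'e'  n11⇒n10 ·f  → match P3@[22:22]
[23] read 'b'  n10⇒n11 ·f
[24] read 'd'  n11⇒n12
[25] read 'a'  n12⇒n13  → match P4@[23:25]
[26] read 'a'  n13⇒n0 ·f
[27] read 'd'  n0⇒n5
[28] read 'b'  n5⇒n11 ·f
[29] read 'e'  n11⇒n10 ·f  → match P3@[29:29]
[30] read 'b'  n10⇒n11 ·f
[31] read 'c'  n11⇒n1 ·f
[32] read 'b'  n1⇒n2  → match P1@[31:32]
[33] read 'c'  n2⇒n1 ·f
[34] read 'c'  n1⇒n1 ·f
[35] read 'c'  n1⇒n1 ·f
[36] read 'b'  n1⇒n2  → match P1@[35:36]
[37] read 'd'  n2⇒n3
[38] read 'a'  n3⇒n4  → match P0@[35:38],P4@[36:38]
[39] read 'd'  n4⇒n7 ·f
[40] read 'a'  n7⇒n6 ·f
[41] read 'd'  n6⇒n7
[42] read 'c'  n7⇒n8
[43] read 'c'  n8⇒n9  → match P2@[39:43]
[44] read 'e'  n9⇒n10 ·f  → match P3@[44:44]
[45] read 'c'  n10⇒n1 ·f
[46] read 'b'  n1⇒n2  → match P1@[45:46]
[47] read 'd'  n2⇒n3
[48] read 'a'  n3⇒n4  → match P0@[45:48],P4@[46:48]
[49] read 'd'  n4⇒n7 ·f
[50] read 'c'  n7⇒n8
[51] read 'c'  n8⇒n9  → match P2@[47:51]
[52] read 'd'  n9⇒n5 ·f
[53] read 'e'  n5⇒n10 ·f  → match P3@[53:53]
[54] read 'b'  n10⇒n11 ·f
[55] read 'c'  n11⇒n1 ·f
[56] read 'b'  n1⇒n2  → match P1@[55:56]
[57] read 'e'  n2⇒n10 ·f  → match P3@[57:57]
[58] read 'c'  n10⇒n1 ·f
[59] read 'b'  n1⇒n2  → match P1@[58:59]
[60] read 'd'  n2⇒n3
[61] read 'a'  n3⇒n4  → match P0@[58:61],P4@[59:61]
[62] read 'c'  n4⇒n1 ·f
[63] read 'b'  n1⇒n2  → match P1@[62:63]
[64] read 'd'  n2⇒n3
[65] read 'a'  n3⇒n4  → match P0@[62:65],P4@[63:65]
[66] read 'e'  n4⇒n10 ·f  → match P3@[66:66]
[67] read 'e'  n10⇒n10 ·f  → match P3@[67:67]
[68] read 'c'  n10⇒n1 ·f
[69] read 'c'  n1⇒n1 ·f
[70] read 'b'  n1⇒n2  → match P1@[69:70]
[71] read 'd'  n2⇒n3
[72] read 'a'  n3⇒n4  → match P0@[69:72],P4@[70:72]
[73] read 'c'  n4⇒n1 ·f
[74] read 'a'  n1⇒n0 ·f
[75] read 'b'  n0⇒n11

All matches (sorted): [[2,1],[4,0],[4,4],[5,3],[9,1],[11,0],[11,4],[13,1],[17,3],[18,3],[19,3],[20,3],[22,3],[25,4],[29,3],[32,1],[36,1],[38,0],[38,4],[43,2],[44,3],[46,1],[48,0],[48,4],[51,2],[53,3],[56,1],[57,3],[59,1],[61,0],[61,4],[63,1],[65,0],[65,4],[66,3],[67,3],[70,1],[72,0],[72,4]]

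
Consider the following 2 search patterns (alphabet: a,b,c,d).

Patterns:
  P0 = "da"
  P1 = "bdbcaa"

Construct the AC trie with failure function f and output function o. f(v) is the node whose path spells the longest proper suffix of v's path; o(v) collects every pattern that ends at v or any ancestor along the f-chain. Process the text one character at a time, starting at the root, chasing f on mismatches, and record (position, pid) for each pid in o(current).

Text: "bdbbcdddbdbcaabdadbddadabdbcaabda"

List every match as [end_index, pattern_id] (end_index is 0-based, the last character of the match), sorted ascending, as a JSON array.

Build automaton:
Trie nodes:
  n0 'ε': b→3 d→1
  n1 'd': a→2
  n2 'da': ·  [P0 ends]
  n3 'b': d→4
  n4 'bd': b→5
  n5 'bdb': c→6
  n6 'bdbc': a→7
  n7 'bdbca': a→8
  n8 'bdbcaa': ·  [P1 ends]

BFS fail/out derivation:
  n1('d'): parent n0 fail=0; on 'd' 0 → fail=0;  out ∅∪∅=∅
  n3('b'): parent n0 fail=0; on 'b' 0 → fail=0;  out ∅∪∅=∅
  n2('da'): parent n1 fail=0; on 'a' 0 → fail=0;  out {0}∪∅={0}
  n4('bd'): parent n3 fail=0; on 'd' 0 → fail=1;  out ∅∪∅=∅
  n5('bdb'): parent n4 fail=1; on 'b' 1→0 → fail=3;  out ∅∪∅=∅
  n6('bdbc'): parent n5 fail=3; on 'c' 3→0 → fail=0;  out ∅∪∅=∅
  n7('bdbca'): parent n6 fail=0; on 'a' 0 → fail=0;  out ∅∪∅=∅
  n8('bdbcaa'): parent n7 fail=0; on 'a' 0 → fail=0;  out {1}∪∅={1}

Run:
[0] read 'b'  n0⇒n3
[1] read 'd'  n3⇒n4
[2] read 'b'  n4⇒n5
[3] read 'b'  n5⇒n3 (via fail)
[4] read 'c'  n3⇒n0 (via fail)
[5] read 'd'  n0⇒n1
[6] read 'd'  n1⇒n1 (via fail)
[7] read 'd'  n1⇒n1 (via fail)
[8] read 'b'  n1⇒n3 (via fail)
[9] read 'd'  n3⇒n4
[10] read 'b'  n4⇒n5
[11] read 'c'  n5⇒n6
[12] read 'a'  n6⇒n7
[13] read 'a'  n7⇒n8  ** P1@[8:13]
[14] read 'b'  n8⇒n3 (via fail)
[15] read 'd'  n3⇒n4
[16] read 'a'  n4⇒n2 (via fail)  ** P0@[15:16]
[17] read 'd'  n2⇒n1 (via fail)
[18] read 'b'  n1⇒n3 (via fail)
[19] read 'd'  n3⇒n4
[20] read 'd'  n4⇒n1 (via fail)
[21] read 'a'  n1⇒n2  ** P0@[20:21]
[22] read 'd'  n2⇒n1 (via fail)
[23] read 'a'  n1⇒n2  ** P0@[22:23]
[24] read 'b'  n2⇒n3 (via fail)
[25] read 'd'  n3⇒n4
[26] read 'b'  n4⇒n5
[27] read 'c'  n5⇒n6
[28] read 'a'  n6⇒n7
[29] read 'a'  n7⇒n8  ** P1@[24:29]
[30] read 'b'  n8⇒n3 (via fail)
[31] read 'd'  n3⇒n4
[32] read 'a'  n4⇒n2 (via fail)  ** P0@[31:32]

Matches: [[13,1],[16,0],[21,0],[23,0],[29,1],[32,0]]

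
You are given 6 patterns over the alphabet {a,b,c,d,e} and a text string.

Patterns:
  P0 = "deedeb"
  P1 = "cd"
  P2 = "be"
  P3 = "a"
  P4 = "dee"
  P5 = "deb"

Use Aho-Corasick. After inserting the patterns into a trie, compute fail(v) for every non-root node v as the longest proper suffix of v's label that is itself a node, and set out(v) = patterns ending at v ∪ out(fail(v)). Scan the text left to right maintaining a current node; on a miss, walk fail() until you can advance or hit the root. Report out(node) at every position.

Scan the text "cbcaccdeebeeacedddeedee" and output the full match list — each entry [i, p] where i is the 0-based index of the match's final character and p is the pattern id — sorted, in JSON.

Build automaton:
Trie (insert patterns):
  n0 'ε': a→11 b→9 c→7 d→1
  n1 'd': e→2
  n2 'de': b→12 e→3
  n3 'dee': d→4  [P4 ends]
  n4 'deed': e→5
  n5 'deede': b→6
  n6 'deedeb': ·  [P0 ends]
  n7 'c': d→8
  n8 'cd': ·  [P1 ends]
  n9 'b': e→10
  n10 'be': ·  [P2 ends]
  n11 'a': ·  [P3 ends]
  n12 'deb': ·  [P5 ends]

Failure links (BFS by depth):
  n1('d'): parent n0 fail=0; on 'd' 0 → fail=0;  out ∅∪∅=∅
  n7('c'): parent n0 fail=0; on 'c' 0 → fail=0;  out ∅∪∅=∅
  n9('b'): parent n0 fail=0; on 'b' 0 → fail=0;  out ∅∪∅=∅
  n11('a'): parent n0 fail=0; on 'a' 0 → fail=0;  out {3}∪∅={3}
  n2('de'): parent n1 fail=0; on 'e' 0 → fail=0;  out ∅∪∅=∅
  n8('cd'): parent n7 fail=0; on 'd' 0 → fail=1;  out {1}∪∅={1}
  n10('be'): parent n9 fail=0; on 'e' 0 → fail=0;  out {2}∪∅={2}
  n3('dee'): parent n2 fail=0; on 'e' 0 → fail=0;  out {4}∪∅={4}
  n12('deb'): parent n2 fail=0; on 'b' 0 → fail=9;  out {5}∪∅={5}
  n4('deed'): parent n3 fail=0; on 'd' 0 → fail=1;  out ∅∪∅=∅
  n5('deede'): parent n4 fail=1; on 'e' 1 → fail=2;  out ∅∪∅=∅
  n6('deedeb'): parent n5 fail=2; on 'b' 2 → fail=12;  out {0}∪{5}={0,5}

Text stream:
i=0 'c': node 0→7
i=1 'b': node 7→9 (fail-walked)
i=2 'c': node 9→7 (fail-walked)
i=3 'a': node 7→11 (fail-walked)  emit P3@[3:3]
i=4 'c': node 11→7 (fail-walked)
i=5 'c': node 7→7 (fail-walked)
i=6 'd': node 7→8  emit P1@[5:6]
i=7 'e': node 8→2 (fail-walked)
i=8 'e': node 2→3  emit P4@[6:8]
i=9 'b': node 3→9 (fail-walked)
i=10 'e': node 9→10  emit P2@[9:10]
i=11 'e': node 10→0 (fail-walked)
i=12 'a': node 0→11  emit P3@[12:12]
i=13 'c': node 11→7 (fail-walked)
i=14 'e': node 7→0 (fail-walked)
i=15 'd': node 0→1
i=16 'd': node 1→1 (fail-walked)
i=17 'd': node 1→1 (fail-walked)
i=18 'e': node 1→2
i=19 'e': node 2→3  emit P4@[17:19]
i=20 'd': node 3→4
i=21 'e': node 4→5
i=22 'e': node 5→3 (fail-walked)  emit P4@[20:22]

Matches: [[3,3],[6,1],[8,4],[10,2],[12,3],[19,4],[22,4]]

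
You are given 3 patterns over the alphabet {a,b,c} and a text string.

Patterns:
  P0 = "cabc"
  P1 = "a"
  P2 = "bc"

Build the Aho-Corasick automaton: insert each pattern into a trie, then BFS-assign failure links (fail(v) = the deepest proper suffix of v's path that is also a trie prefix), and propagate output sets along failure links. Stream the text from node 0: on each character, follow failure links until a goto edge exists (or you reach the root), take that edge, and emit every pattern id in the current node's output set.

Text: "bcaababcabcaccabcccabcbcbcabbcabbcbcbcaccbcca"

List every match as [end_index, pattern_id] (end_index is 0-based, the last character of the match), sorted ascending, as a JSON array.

Build:
Trie nodes:
  0='ε' goto a→5 b→6 c→1
  1='c' goto a→2
  2='ca' goto b→3
  3='cab' goto c→4
  4='cabc' goto ·  ←P0
  5='a' goto ·  ←P1
  6='b' goto c→7
  7='bc' goto ·  ←P2

Failure links (BFS by depth):
  fail(1) 'c': from fail(0)=0 chase 'c': 0 ⇒ 0;  out=∅∪out(0)=∅
  fail(5) 'a': from fail(0)=0 chase 'a': 0 ⇒ 0;  out={1}∪out(0)={1}
  fail(6) 'b': from fail(0)=0 chase 'b': 0 ⇒ 0;  out=∅∪out(0)=∅
  fail(2) 'ca': from fail(1)=0 chase 'a': 0 ⇒ 5;  out=∅∪out(5)={1}
  fail(7) 'bc': from fail(6)=0 chase 'c': 0 ⇒ 1;  out={2}∪out(1)={2}
  fail(3) 'cab': from fail(2)=5 chase 'b': 5→0 ⇒ 6;  out=∅∪out(6)=∅
  fail(4) 'cabc': from fail(3)=6 chase 'c': 6 ⇒ 7;  out={0}∪out(7)={0,2}

Text stream:
[0] read 'b'  n0⇒n6
[1] read 'c'  n6⇒n7  → match P2@[0:1]
[2] read 'a'  n7⇒n2 ·f  → match P1@[2:2]
[3] read 'a'  n2⇒n5 ·f  → match P1@[3:3]
[4] read 'b'  n5⇒n6 ·f
[5] read 'a'  n6⇒n5 ·f  → match P1@[5:5]
[6] read 'b'  n5⇒n6 ·f
[7] read 'c'  n6⇒n7  → match P2@[6:7]
[8] read 'a'  n7⇒n2 ·f  → match P1@[8:8]
[9] read 'b'  n2⇒n3
[10] read 'c'  n3⇒n4  → match P0@[7:10],P2@[9:10]
[11] read 'a'  n4⇒n2 ·f  → match P1@[11:11]
[12] read 'c'  n2⇒n1 ·f
[13] read 'c'  n1⇒n1 ·f
[14] read 'a'  n1⇒n2  → match P1@[14:14]
[15] read 'b'  n2⇒n3
[16] read 'c'  n3⇒n4  → match P0@[13:16],P2@[15:16]
[17] read 'c'  n4⇒n1 ·f
[18] read 'c'  n1⇒n1 ·f
[19] read 'a'  n1⇒n2  → match P1@[19:19]
[20] read 'b'  n2⇒n3
[21] read 'c'  n3⇒n4  → match P0@[18:21],P2@[20:21]
[22] read 'b'  n4⇒n6 ·f
[23] read 'c'  n6⇒n7  → match P2@[22:23]
[24] read 'b'  n7⇒n6 ·f
[25] read 'c'  n6⇒n7  → match P2@[24:25]
[26] read 'a'  n7⇒n2 ·f  → match P1@[26:26]
[27] read 'b'  n2⇒n3
[28] read 'b'  n3⇒n6 ·f
[29] read 'c'  n6⇒n7  → match P2@[28:29]
[30] read 'a'  n7⇒n2 ·f  → match P1@[30:30]
[31] read 'b'  n2⇒n3
[32] read 'b'  n3⇒n6 ·f
[33] read 'c'  n6⇒n7  → match P2@[32:33]
[34] read 'b'  n7⇒n6 ·f
[35] read 'c'  n6⇒n7  → match P2@[34:35]
[36] read 'b'  n7⇒n6 ·f
[37] read 'c'  n6⇒n7  → match P2@[36:37]
[38] read 'a'  n7⇒n2 ·f  → match P1@[38:38]
[39] read 'c'  n2⇒n1 ·f
[40] read 'c'  n1⇒n1 ·f
[41] read 'b'  n1⇒n6 ·f
[42] read 'c'  n6⇒n7  → match P2@[41:42]
[43] read 'c'  n7⇒n1 ·f
[44] read 'a'  n1⇒n2  → match P1@[44:44]

Matches: [[1,2],[2,1],[3,1],[5,1],[7,2],[8,1],[10,0],[10,2],[11,1],[14,1],[16,0],[16,2],[19,1],[21,0],[21,2],[23,2],[25,2],[26,1],[29,2],[30,1],[33,2],[35,2],[37,2],[38,1],[42,2],[44,1]]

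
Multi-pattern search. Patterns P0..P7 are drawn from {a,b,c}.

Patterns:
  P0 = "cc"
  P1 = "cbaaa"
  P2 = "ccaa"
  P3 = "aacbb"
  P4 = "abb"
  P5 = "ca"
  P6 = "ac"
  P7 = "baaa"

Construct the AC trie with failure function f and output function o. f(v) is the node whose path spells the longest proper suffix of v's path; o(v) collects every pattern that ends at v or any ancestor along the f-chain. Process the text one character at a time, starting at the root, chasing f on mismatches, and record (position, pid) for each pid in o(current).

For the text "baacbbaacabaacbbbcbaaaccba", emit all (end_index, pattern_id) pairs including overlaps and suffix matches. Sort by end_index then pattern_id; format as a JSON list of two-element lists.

Construct AC machine:
Trie nodes:
  n0 'ε': a→9 b→18 c→1
  n1 'c': a→16 b→3 c→2
  n2 'cc': a→7  [P0 ends]
  n3 'cb': a→4
  n4 'cba': a→5
  n5 'cbaa': a→6
  n6 'cbaaa': ·  [P1 ends]
  n7 'cca': a→8
  n8 'ccaa': ·  [P2 ends]
  n9 'a': a→10 b→14 c→17
  n10 'aa': c→11
  n11 'aac': b→12
  n12 'aacb': b→13
  n13 'aacbb': ·  [P3 ends]
  n14 'ab': b→15
  n15 'abb': ·  [P4 ends]
  n16 'ca': ·  [P5 ends]
  n17 'ac': ·  [P6 ends]
  n18 'b': a→19
  n19 'ba': a→20
  n20 'baa': a→21
  n21 'baaa': ·  [P7 ends]

Failure links (BFS by depth):
  fail(1) 'c': from fail(0)=0 chase 'c': 0 ⇒ 0;  out=∅∪out(0)=∅
  fail(9) 'a': from fail(0)=0 chase 'a': 0 ⇒ 0;  out=∅∪out(0)=∅
  fail(18) 'b': from fail(0)=0 chase 'b': 0 ⇒ 0;  out=∅∪out(0)=∅
  fail(2) 'cc': from fail(1)=0 chase 'c': 0 ⇒ 1;  out={0}∪out(1)={0}
  fail(3) 'cb': from fail(1)=0 chase 'b': 0 ⇒ 18;  out=∅∪out(18)=∅
  fail(10) 'aa': from fail(9)=0 chase 'a': 0 ⇒ 9;  out=∅∪out(9)=∅
  fail(14) 'ab': from fail(9)=0 chase 'b': 0 ⇒ 18;  out=∅∪out(18)=∅
  fail(16) 'ca': from fail(1)=0 chase 'a': 0 ⇒ 9;  out={5}∪out(9)={5}
  fail(17) 'ac': from fail(9)=0 chase 'c': 0 ⇒ 1;  out={6}∪out(1)={6}
  fail(19) 'ba': from fail(18)=0 chase 'a': 0 ⇒ 9;  out=∅∪out(9)=∅
  fail(4) 'cba': from fail(3)=18 chase 'a': 18 ⇒ 19;  out=∅∪out(19)=∅
  fail(7) 'cca': from fail(2)=1 chase 'a': 1 ⇒ 16;  out=∅∪out(16)={5}
  fail(11) 'aac': from fail(10)=9 chase 'c': 9 ⇒ 17;  out=∅∪out(17)={6}
  fail(15) 'abb': from fail(14)=18 chase 'b': 18→0 ⇒ 18;  out={4}∪out(18)={4}
  fail(20) 'baa': from fail(19)=9 chase 'a': 9 ⇒ 10;  out=∅∪out(10)=∅
  fail(5) 'cbaa': from fail(4)=19 chase 'a': 19 ⇒ 20;  out=∅∪out(20)=∅
  fail(8) 'ccaa': from fail(7)=16 chase 'a': 16→9 ⇒ 10;  out={2}∪out(10)={2}
  fail(12) 'aacb': from fail(11)=17 chase 'b': 17→1 ⇒ 3;  out=∅∪out(3)=∅
  fail(21) 'baaa': from fail(20)=10 chase 'a': 10→9 ⇒ 10;  out={7}∪out(10)={7}
  fail(6) 'cbaaa': from fail(5)=20 chase 'a': 20 ⇒ 21;  out={1}∪out(21)={1,7}
  fail(13) 'aacbb': from fail(12)=3 chase 'b': 3→18→0 ⇒ 18;  out={3}∪out(18)={3}

Scan:
i=0 'b': node 0→18
i=1 'a': node 18→19
i=2 'a': node 19→20
i=3 'c': node 20→11 (via fail)  emit P6@[2:3]
i=4 'b': node 11→12
i=5 'b': node 12→13  emit P3@[1:5]
i=6 'a': node 13→19 (via fail)
i=7 'a': node 19→20
i=8 'c': node 20→11 (via fail)  emit P6@[7:8]
i=9 'a': node 11→16 (via fail)  emit P5@[8:9]
i=10 'b': node 16→14 (via fail)
i=11 'a': node 14→19 (via fail)
i=12 'a': node 19→20
i=13 'c': node 20→11 (via fail)  emit P6@[12:13]
i=14 'b': node 11→12
i=15 'b': node 12→13  emit P3@[11:15]
i=16 'b': node 13→18 (via fail)
i=17 'c': node 18→1 (via fail)
i=18 'b': node 1→3
i=19 'a': node 3→4
i=20 'a': node 4→5
i=21 'a': node 5→6  emit P1@[17:21],P7@[18:21]
i=22 'c': node 6→11 (via fail)  emit P6@[21:22]
i=23 'c': node 11→2 (via fail)  emit P0@[22:23]
i=24 'b': node 2→3 (via fail)
i=25 'a': node 3→4

All matches (sorted): [[3,6],[5,3],[8,6],[9,5],[13,6],[15,3],[21,1],[21,7],[22,6],[23,0]]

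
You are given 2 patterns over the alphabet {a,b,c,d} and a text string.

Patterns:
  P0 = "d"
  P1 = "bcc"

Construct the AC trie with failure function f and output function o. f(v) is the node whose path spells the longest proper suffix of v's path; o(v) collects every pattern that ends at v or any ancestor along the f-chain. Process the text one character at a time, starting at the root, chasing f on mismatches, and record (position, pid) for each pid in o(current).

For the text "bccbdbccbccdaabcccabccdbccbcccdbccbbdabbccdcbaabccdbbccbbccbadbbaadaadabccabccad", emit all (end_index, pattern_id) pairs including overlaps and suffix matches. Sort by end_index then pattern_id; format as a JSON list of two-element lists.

Build automaton:
Trie (insert patterns):
  n0 'ε': b→2 d→1
  n1 'd': ·  [P0 ends]
  n2 'b': c→3
  n3 'bc': c→4
  n4 'bcc': ·  [P1 ends]

Failure links (BFS by depth):
  n1('d'): parent n0 fail=0; on 'd' 0 → fail=0;  out {0}∪∅={0}
  n2('b'): parent n0 fail=0; on 'b' 0 → fail=0;  out ∅∪∅=∅
  n3('bc'): parent n2 fail=0; on 'c' 0 → fail=0;  out ∅∪∅=∅
  n4('bcc'): parent n3 fail=0; on 'c' 0 → fail=0;  out {1}∪∅={1}

Scan:
[0] read 'b'  n0⇒n2
[1] read 'c'  n2⇒n3
[2] read 'c'  n3⇒n4  emit P1@[0:2]
[3] read 'b'  n4⇒n2 (fail-walked)
[4] read 'd'  n2⇒n1 (fail-walked)  emit P0@[4:4]
[5] read 'b'  n1⇒n2 (fail-walked)
[6] read 'c'  n2⇒n3
[7] read 'c'  n3⇒n4  emit P1@[5:7]
[8] read 'b'  n4⇒n2 (fail-walked)
[9] read 'c'  n2⇒n3
[10] read 'c'  n3⇒n4  emit P1@[8:10]
[11] read 'd'  n4⇒n1 (fail-walked)  emit P0@[11:11]
[12] read 'a'  n1⇒n0 (fail-walked)
[13] read 'a'  n0⇒n0
[14] read 'b'  n0⇒n2
[15] read 'c'  n2⇒n3
[16] read 'c'  n3⇒n4  emit P1@[14:16]
[17] read 'c'  n4⇒n0 (fail-walked)
[18] read 'a'  n0⇒n0
[19] read 'b'  n0⇒n2
[20] read 'c'  n2⇒n3
[21] read 'c'  n3⇒n4  emit P1@[19:21]
[22] read 'd'  n4⇒n1 (fail-walked)  emit P0@[22:22]
[23] read 'b'  n1⇒n2 (fail-walked)
[24] read 'c'  n2⇒n3
[25] read 'c'  n3⇒n4  emit P1@[23:25]
[26] read 'b'  n4⇒n2 (fail-walked)
[27] read 'c'  n2⇒n3
[28] read 'c'  n3⇒n4  emit P1@[26:28]
[29] read 'c'  n4⇒n0 (fail-walked)
[30] read 'd'  n0⇒n1  emit P0@[30:30]
[31] read 'b'  n1⇒n2 (fail-walked)
[32] read 'c'  n2⇒n3
[33] read 'c'  n3⇒n4  emit P1@[31:33]
[34] read 'b'  n4⇒n2 (fail-walked)
[35] read 'b'  n2⇒n2 (fail-walked)
[36] read 'd'  n2⇒n1 (fail-walked)  emit P0@[36:36]
[37] read 'a'  n1⇒n0 (fail-walked)
[38] read 'b'  n0⇒n2
[39] read 'b'  n2⇒n2 (fail-walked)
[40] read 'c'  n2⇒n3
[41] read 'c'  n3⇒n4  emit P1@[39:41]
[42] read 'd'  n4⇒n1 (fail-walked)  emit P0@[42:42]
[43] read 'c'  n1⇒n0 (fail-walked)
[44] read 'b'  n0⇒n2
[45] read 'a'  n2⇒n0 (fail-walked)
[46] read 'a'  n0⇒n0
[47] read 'b'  n0⇒n2
[48] read 'c'  n2⇒n3
[49] read 'c'  n3⇒n4  emit P1@[47:49]
[50] read 'd'  n4⇒n1 (fail-walked)  emit P0@[50:50]
[51] read 'b'  n1⇒n2 (fail-walked)
[52] read 'b'  n2⇒n2 (fail-walked)
[53] read 'c'  n2⇒n3
[54] read 'c'  n3⇒n4  emit P1@[52:54]
[55] read 'b'  n4⇒n2 (fail-walked)
[56] read 'b'  n2⇒n2 (fail-walked)
[57] read 'c'  n2⇒n3
[58] read 'c'  n3⇒n4  emit P1@[56:58]
[59] read 'b'  n4⇒n2 (fail-walked)
[60] read 'a'  n2⇒n0 (fail-walked)
[61] read 'd'  n0⇒n1  emit P0@[61:61]
[62] read 'b'  n1⇒n2 (fail-walked)
[63] read 'b'  n2⇒n2 (fail-walked)
[64] read 'a'  n2⇒n0 (fail-walked)
[65] read 'a'  n0⇒n0
[66] read 'd'  n0⇒n1  emit P0@[66:66]
[67] read 'a'  n1⇒n0 (fail-walked)
[68] read 'a'  n0⇒n0
[69] read 'd'  n0⇒n1  emit P0@[69:69]
[70] read 'a'  n1⇒n0 (fail-walked)
[71] read 'b'  n0⇒n2
[72] read 'c'  n2⇒n3
[73] read 'c'  n3⇒n4  emit P1@[71:73]
[74] read 'a'  n4⇒n0 (fail-walked)
[75] read 'b'  n0⇒n2
[76] read 'c'  n2⇒n3
[77] read 'c'  n3⇒n4  emit P1@[75:77]
[78] read 'a'  n4⇒n0 (fail-walked)
[79] read 'd'  n0⇒n1  emit P0@[79:79]

All matches (sorted): [[2,1],[4,0],[7,1],[10,1],[11,0],[16,1],[21,1],[22,0],[25,1],[28,1],[30,0],[33,1],[36,0],[41,1],[42,0],[49,1],[50,0],[54,1],[58,1],[61,0],[66,0],[69,0],[73,1],[77,1],[79,0]]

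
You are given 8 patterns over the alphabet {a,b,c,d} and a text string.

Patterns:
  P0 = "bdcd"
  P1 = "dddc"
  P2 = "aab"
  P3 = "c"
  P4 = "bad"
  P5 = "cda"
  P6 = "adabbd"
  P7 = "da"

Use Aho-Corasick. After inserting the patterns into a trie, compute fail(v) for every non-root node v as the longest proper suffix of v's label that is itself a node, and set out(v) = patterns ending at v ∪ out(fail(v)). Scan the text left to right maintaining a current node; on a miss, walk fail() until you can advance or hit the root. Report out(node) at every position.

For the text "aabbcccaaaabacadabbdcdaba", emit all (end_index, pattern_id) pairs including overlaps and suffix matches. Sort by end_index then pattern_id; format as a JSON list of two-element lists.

Build:
Trie (insert patterns):
  0='ε' goto a→9 b→1 c→12 d→5
  1='b' goto a→13 d→2
  2='bd' goto c→3
  3='bdc' goto d→4
  4='bdcd' goto ·  ←P0
  5='d' goto a→22 d→6
  6='dd' goto d→7
  7='ddd' goto c→8
  8='dddc' goto ·  ←P1
  9='a' goto a→10 d→17
  10='aa' goto b→11
  11='aab' goto ·  ←P2
  12='c' goto d→15  ←P3
  13='ba' goto d→14
  14='bad' goto ·  ←P4
  15='cd' goto a→16
  16='cda' goto ·  ←P5
  17='ad' goto a→18
  18='ada' goto b→19
  19='adab' goto b→20
  20='adabb' goto d→21
  21='adabbd' goto ·  ←P6
  22='da' goto ·  ←P7

BFS fail/out derivation:
  fail(1) 'b': from fail(0)=0 chase 'b': 0 ⇒ 0;  out=∅∪out(0)=∅
  fail(5) 'd': from fail(0)=0 chase 'd': 0 ⇒ 0;  out=∅∪out(0)=∅
  fail(9) 'a': from fail(0)=0 chase 'a': 0 ⇒ 0;  out=∅∪out(0)=∅
  fail(12) 'c': from fail(0)=0 chase 'c': 0 ⇒ 0;  out={3}∪out(0)={3}
  fail(2) 'bd': from fail(1)=0 chase 'd': 0 ⇒ 5;  out=∅∪out(5)=∅
  fail(6) 'dd': from fail(5)=0 chase 'd': 0 ⇒ 5;  out=∅∪out(5)=∅
  fail(10) 'aa': from fail(9)=0 chase 'a': 0 ⇒ 9;  out=∅∪out(9)=∅
  fail(13) 'ba': from fail(1)=0 chase 'a': 0 ⇒ 9;  out=∅∪out(9)=∅
  fail(15) 'cd': from fail(12)=0 chase 'd': 0 ⇒ 5;  out=∅∪out(5)=∅
  fail(17) 'ad': from fail(9)=0 chase 'd': 0 ⇒ 5;  out=∅∪out(5)=∅
  fail(22) 'da': from fail(5)=0 chase 'a': 0 ⇒ 9;  out={7}∪out(9)={7}
  fail(3) 'bdc': from fail(2)=5 chase 'c': 5→0 ⇒ 12;  out=∅∪out(12)={3}
  fail(7) 'ddd': from fail(6)=5 chase 'd': 5 ⇒ 6;  out=∅∪out(6)=∅
  fail(11) 'aab': from fail(10)=9 chase 'b': 9→0 ⇒ 1;  out={2}∪out(1)={2}
  fail(14) 'bad': from fail(13)=9 chase 'd': 9 ⇒ 17;  out={4}∪out(17)={4}
  fail(16) 'cda': from fail(15)=5 chase 'a': 5 ⇒ 22;  out={5}∪out(22)={5,7}
  fail(18) 'ada': from fail(17)=5 chase 'a': 5 ⇒ 22;  out=∅∪out(22)={7}
  fail(4) 'bdcd': from fail(3)=12 chase 'd': 12 ⇒ 15;  out={0}∪out(15)={0}
  fail(8) 'dddc': from fail(7)=6 chase 'c': 6→5→0 ⇒ 12;  out={1}∪out(12)={1,3}
  fail(19) 'adab': from fail(18)=22 chase 'b': 22→9→0 ⇒ 1;  out=∅∪out(1)=∅
  fail(20) 'adabb': from fail(19)=1 chase 'b': 1→0 ⇒ 1;  out=∅∪out(1)=∅
  fail(21) 'adabbd': from fail(20)=1 chase 'd': 1 ⇒ 2;  out={6}∪out(2)={6}

Run:
[0] read 'a'  n0⇒n9
[1] read 'a'  n9⇒n10
[2] read 'b'  n10⇒n11  emit P2@[0:2]
[3] read 'b'  n11⇒n1 (via fail)
[4] read 'c'  n1⇒n12 (via fail)  emit P3@[4:4]
[5] read 'c'  n12⇒n12 (via fail)  emit P3@[5:5]
[6] read 'c'  n12⇒n12 (via fail)  emit P3@[6:6]
[7] read 'a'  n12⇒n9 (via fail)
[8] read 'a'  n9⇒n10
[9] read 'a'  n10⇒n10 (via fail)
[10] read 'a'  n10⇒n10 (via fail)
[11] read 'b'  n10⇒n11  emit P2@[9:11]
[12] read 'a'  n11⇒n13 (via fail)
[13] read 'c'  n13⇒n12 (via fail)  emit P3@[13:13]
[14] read 'a'  n12⇒n9 (via fail)
[15] read 'd'  n9⇒n17
[16] read 'a'  n17⇒n18  emit P7@[15:16]
[17] read 'b'  n18⇒n19
[18] read 'b'  n19⇒n20
[19] read 'd'  n20⇒n21  emit P6@[14:19]
[20] read 'c'  n21⇒n3 (via fail)  emit P3@[20:20]
[21] read 'd'  n3⇒n4  emit P0@[18:21]
[22] read 'a'  n4⇒n16 (via fail)  emit P5@[20:22],P7@[21:22]
[23] read 'b'  n16⇒n1 (via fail)
[24] read 'a'  n1⇒n13

Result: [[2,2],[4,3],[5,3],[6,3],[11,2],[13,3],[16,7],[19,6],[20,3],[21,0],[22,5],[22,7]]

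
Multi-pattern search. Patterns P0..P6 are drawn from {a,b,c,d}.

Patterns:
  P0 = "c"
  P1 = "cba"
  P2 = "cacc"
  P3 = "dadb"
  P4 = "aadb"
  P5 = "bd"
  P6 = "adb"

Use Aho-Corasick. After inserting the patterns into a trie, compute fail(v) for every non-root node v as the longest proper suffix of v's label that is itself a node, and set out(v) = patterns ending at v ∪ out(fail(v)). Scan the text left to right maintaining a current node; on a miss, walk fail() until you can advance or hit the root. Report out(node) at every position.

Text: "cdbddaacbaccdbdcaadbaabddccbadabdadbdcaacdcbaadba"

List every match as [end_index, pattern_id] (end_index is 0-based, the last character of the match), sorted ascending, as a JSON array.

Build automaton:
Trie nodes:
  0='ε' goto a→11 b→15 c→1 d→7
  1='c' goto a→4 b→2  [P0 ends]
  2='cb' goto a→3
  3='cba' goto ·  [P1 ends]
  4='ca' goto c→5
  5='cac' goto c→6
  6='cacc' goto ·  [P2 ends]
  7='d' goto a→8
  8='da' goto d→9
  9='dad' goto b→10
  10='dadb' goto ·  [P3 ends]
  11='a' goto a→12 d→17
  12='aa' goto d→13
  13='aad' goto b→14
  14='aadb' goto ·  [P4 ends]
  15='b' goto d→16
  16='bd' goto ·  [P5 ends]
  17='ad' goto b→18
  18='adb' goto ·  [P6 ends]

BFS fail/out derivation:
  n1('c'): parent n0 fail=0; on 'c' 0 → fail=0;  out {0}∪∅={0}
  n7('d'): parent n0 fail=0; on 'd' 0 → fail=0;  out ∅∪∅=∅
  n11('a'): parent n0 fail=0; on 'a' 0 → fail=0;  out ∅∪∅=∅
  n15('b'): parent n0 fail=0; on 'b' 0 → fail=0;  out ∅∪∅=∅
  n2('cb'): parent n1 fail=0; on 'b' 0 → fail=15;  out ∅∪∅=∅
  n4('ca'): parent n1 fail=0; on 'a' 0 → fail=11;  out ∅∪∅=∅
  n8('da'): parent n7 fail=0; on 'a' 0 → fail=11;  out ∅∪∅=∅
  n12('aa'): parent n11 fail=0; on 'a' 0 → fail=11;  out ∅∪∅=∅
  n16('bd'): parent n15 fail=0; on 'd' 0 → fail=7;  out {5}∪∅={5}
  n17('ad'): parent n11 fail=0; on 'd' 0 → fail=7;  out ∅∪∅=∅
  n3('cba'): parent n2 fail=15; on 'a' 15→0 → fail=11;  out {1}∪∅={1}
  n5('cac'): parent n4 fail=11; on 'c' 11→0 → fail=1;  out ∅∪{0}={0}
  n9('dad'): parent n8 fail=11; on 'd' 11 → fail=17;  out ∅∪∅=∅
  n13('aad'): parent n12 fail=11; on 'd' 11 → fail=17;  out ∅∪∅=∅
  n18('adb'): parent n17 fail=7; on 'b' 7→0 → fail=15;  out {6}∪∅={6}
  n6('cacc'): parent n5 fail=1; on 'c' 1→0 → fail=1;  out {2}∪{0}={0,2}
  n10('dadb'): parent n9 fail=17; on 'b' 17 → fail=18;  out {3}∪{6}={3,6}
  n14('aadb'): parent n13 fail=17; on 'b' 17 → fail=18;  out {4}∪{6}={4,6}

Scan:
i=0 'c': node 0→1  → match P0@[0:0]
i=1 'd': node 1→7 ·f
i=2 'b': node 7→15 ·f
i=3 'd': node 15→16  → match P5@[2:3]
i=4 'd': node 16→7 ·f
i=5 'a': node 7→8
i=6 'a': node 8→12 ·f
i=7 'c': node 12→1 ·f  → match P0@[7:7]
i=8 'b': node 1→2
i=9 'a': node 2→3  → match P1@[7:9]
i=10 'c': node 3→1 ·f  → match P0@[10:10]
i=11 'c': node 1→1 ·f  → match P0@[11:11]
i=12 'd': node 1→7 ·f
i=13 'b': node 7→15 ·f
i=14 'd': node 15→16  → match P5@[13:14]
i=15 'c': node 16→1 ·f  → match P0@[15:15]
i=16 'a': node 1→4
i=17 'a': node 4→12 ·f
i=18 'd': node 12→13
i=19 'b': node 13→14  → match P4@[16:19],P6@[17:19]
i=20 'a': node 14→11 ·f
i=21 'a': node 11→12
i=22 'b': node 12→15 ·f
i=23 'd': node 15→16  → match P5@[22:23]
i=24 'd': node 16→7 ·f
i=25 'c': node 7→1 ·f  → match P0@[25:25]
i=26 'c': node 1→1 ·f  → match P0@[26:26]
i=27 'b': node 1→2
i=28 'a': node 2→3  → match P1@[26:28]
i=29 'd': node 3→17 ·f
i=30 'a': node 17→8 ·f
i=31 'b': node 8→15 ·f
i=32 'd': node 15→16  → match P5@[31:32]
i=33 'a': node 16→8 ·f
i=34 'd': node 8→9
i=35 'b': node 9→10  → match P3@[32:35],P6@[33:35]
i=36 'd': node 10→16 ·f  → match P5@[35:36]
i=37 'c': node 16→1 ·f  → match P0@[37:37]
i=38 'a': node 1→4
i=39 'a': node 4→12 ·f
i=40 'c': node 12→1 ·f  → match P0@[40:40]
i=41 'd': node 1→7 ·f
i=42 'c': node 7→1 ·f  → match P0@[42:42]
i=43 'b': node 1→2
i=44 'a': node 2→3  → match P1@[42:44]
i=45 'a': node 3→12 ·f
i=46 'd': node 12→13
i=47 'b': node 13→14  → match P4@[44:47],P6@[45:47]
i=48 'a': node 14→11 ·f

Result: [[0,0],[3,5],[7,0],[9,1],[10,0],[11,0],[14,5],[15,0],[19,4],[19,6],[23,5],[25,0],[26,0],[28,1],[32,5],[35,3],[35,6],[36,5],[37,0],[40,0],[42,0],[44,1],[47,4],[47,6]]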